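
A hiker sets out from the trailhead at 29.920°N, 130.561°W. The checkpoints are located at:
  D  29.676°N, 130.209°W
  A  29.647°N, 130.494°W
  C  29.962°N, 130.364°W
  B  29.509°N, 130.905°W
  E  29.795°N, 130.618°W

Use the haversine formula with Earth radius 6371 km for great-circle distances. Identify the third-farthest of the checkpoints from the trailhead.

Distance to each, sorted:
B: 56.5 km
D: 43.5 km
A: 31.0 km
C: 19.5 km
E: 14.9 km
The third-farthest is A at 31.0 km.

A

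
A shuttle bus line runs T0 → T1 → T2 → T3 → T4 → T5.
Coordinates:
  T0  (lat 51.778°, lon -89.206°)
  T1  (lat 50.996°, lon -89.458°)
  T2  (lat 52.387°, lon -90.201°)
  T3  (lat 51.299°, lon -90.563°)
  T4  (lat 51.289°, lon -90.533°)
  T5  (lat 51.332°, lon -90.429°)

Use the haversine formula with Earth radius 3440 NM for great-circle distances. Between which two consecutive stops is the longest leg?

Leg distances:
T0→T1: 47.9 NM
T1→T2: 88.0 NM
T2→T3: 66.7 NM
T3→T4: 1.3 NM
T4→T5: 4.7 NM
The longest leg is T1–T2 at 88.0 NM.

T1–T2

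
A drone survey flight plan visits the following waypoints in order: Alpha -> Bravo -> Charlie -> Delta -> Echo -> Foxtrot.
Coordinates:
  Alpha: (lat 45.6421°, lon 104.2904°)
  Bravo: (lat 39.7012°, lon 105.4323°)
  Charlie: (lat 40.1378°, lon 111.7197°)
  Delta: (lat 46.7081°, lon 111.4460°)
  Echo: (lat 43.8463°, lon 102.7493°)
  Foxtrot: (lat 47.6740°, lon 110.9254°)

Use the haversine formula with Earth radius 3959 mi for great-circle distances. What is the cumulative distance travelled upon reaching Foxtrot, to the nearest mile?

2144 mi

Leg distances:
Alpha→Bravo: 414.6 mi  (cumulative 414.6 mi)
Bravo→Charlie: 334.5 mi  (cumulative 749.1 mi)
Charlie→Delta: 454.2 mi  (cumulative 1203.3 mi)
Delta→Echo: 466.5 mi  (cumulative 1669.7 mi)
Echo→Foxtrot: 474.3 mi  (cumulative 2144.0 mi)
Cumulative distance at Foxtrot ≈ 2144 mi.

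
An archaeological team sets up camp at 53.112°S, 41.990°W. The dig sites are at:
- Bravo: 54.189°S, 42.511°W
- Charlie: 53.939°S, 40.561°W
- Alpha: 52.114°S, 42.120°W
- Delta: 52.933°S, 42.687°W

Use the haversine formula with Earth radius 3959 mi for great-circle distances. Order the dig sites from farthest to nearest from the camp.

Distance from the camp at 53.112°S, 41.990°W to each:
Charlie 53.939°S, 40.561°W: 81.9 mi
Bravo 54.189°S, 42.511°W: 77.4 mi
Alpha 52.114°S, 42.120°W: 69.2 mi
Delta 52.933°S, 42.687°W: 31.5 mi

Charlie, Bravo, Alpha, Delta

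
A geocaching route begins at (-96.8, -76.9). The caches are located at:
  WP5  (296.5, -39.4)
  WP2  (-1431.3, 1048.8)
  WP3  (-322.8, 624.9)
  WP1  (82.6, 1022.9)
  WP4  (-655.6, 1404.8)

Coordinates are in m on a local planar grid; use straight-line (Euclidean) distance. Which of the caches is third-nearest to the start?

WP1

Distances from the start ((-96.8, -76.9)):
WP5: 395.1 m
WP3: 737.3 m
WP1: 1114.3 m
WP4: 1583.6 m
WP2: 1745.9 m
The third-nearest is WP1 at 1114.3 m.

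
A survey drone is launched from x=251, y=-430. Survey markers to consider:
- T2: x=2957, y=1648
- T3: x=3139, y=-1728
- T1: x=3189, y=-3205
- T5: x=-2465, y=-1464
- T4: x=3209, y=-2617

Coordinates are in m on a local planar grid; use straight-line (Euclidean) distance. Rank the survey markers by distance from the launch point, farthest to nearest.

Distance from the launch point at x=251, y=-430 to each:
T1 x=3189, y=-3205: 4041.3 m
T4 x=3209, y=-2617: 3678.7 m
T2 x=2957, y=1648: 3411.8 m
T3 x=3139, y=-1728: 3166.3 m
T5 x=-2465, y=-1464: 2906.2 m

T1, T4, T2, T3, T5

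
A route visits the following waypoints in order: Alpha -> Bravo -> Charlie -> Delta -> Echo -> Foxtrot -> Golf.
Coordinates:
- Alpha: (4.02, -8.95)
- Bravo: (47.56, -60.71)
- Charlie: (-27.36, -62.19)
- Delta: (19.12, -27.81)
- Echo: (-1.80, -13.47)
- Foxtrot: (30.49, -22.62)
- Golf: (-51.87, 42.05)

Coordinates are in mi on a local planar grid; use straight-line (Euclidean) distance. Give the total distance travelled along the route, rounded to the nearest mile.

Leg distances:
Alpha→Bravo: 67.6 mi  (cumulative 67.6 mi)
Bravo→Charlie: 74.9 mi  (cumulative 142.6 mi)
Charlie→Delta: 57.8 mi  (cumulative 200.4 mi)
Delta→Echo: 25.4 mi  (cumulative 225.7 mi)
Echo→Foxtrot: 33.6 mi  (cumulative 259.3 mi)
Foxtrot→Golf: 104.7 mi  (cumulative 364.0 mi)
Total route length ≈ 364 mi.

364 mi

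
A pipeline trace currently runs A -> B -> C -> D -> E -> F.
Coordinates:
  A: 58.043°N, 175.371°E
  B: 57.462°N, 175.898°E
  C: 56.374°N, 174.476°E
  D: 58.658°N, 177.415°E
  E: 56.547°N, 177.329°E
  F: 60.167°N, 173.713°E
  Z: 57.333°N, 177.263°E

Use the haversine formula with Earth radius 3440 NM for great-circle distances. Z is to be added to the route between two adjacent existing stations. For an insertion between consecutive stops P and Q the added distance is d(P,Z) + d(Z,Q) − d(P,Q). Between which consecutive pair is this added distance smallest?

between D and E

Added distance for inserting Z between each consecutive pair:
A–B: 80.3 NM
B–C: 72.7 NM
C–D: 21.1 NM
D–E: 0.2 NM
E–F: 4.8 NM
Smallest added distance is 0.2 NM, inserting between D and E.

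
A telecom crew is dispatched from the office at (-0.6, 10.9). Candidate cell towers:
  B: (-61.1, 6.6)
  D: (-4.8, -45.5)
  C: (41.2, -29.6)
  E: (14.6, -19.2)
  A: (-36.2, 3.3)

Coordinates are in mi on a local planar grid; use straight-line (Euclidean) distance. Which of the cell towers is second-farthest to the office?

Distances from the office ((-0.6, 10.9)):
B: 60.7 mi
C: 58.2 mi
D: 56.6 mi
A: 36.4 mi
E: 33.7 mi
The second-farthest is C at 58.2 mi.

C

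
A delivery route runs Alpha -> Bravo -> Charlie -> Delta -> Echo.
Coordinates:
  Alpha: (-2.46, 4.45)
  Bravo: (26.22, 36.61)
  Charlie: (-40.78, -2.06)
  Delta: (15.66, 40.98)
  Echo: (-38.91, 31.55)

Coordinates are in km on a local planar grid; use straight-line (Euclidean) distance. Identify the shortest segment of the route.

Leg distances:
Alpha→Bravo: 43.1 km
Bravo→Charlie: 77.4 km
Charlie→Delta: 71.0 km
Delta→Echo: 55.4 km
The shortest leg is Alpha–Bravo at 43.1 km.

Alpha–Bravo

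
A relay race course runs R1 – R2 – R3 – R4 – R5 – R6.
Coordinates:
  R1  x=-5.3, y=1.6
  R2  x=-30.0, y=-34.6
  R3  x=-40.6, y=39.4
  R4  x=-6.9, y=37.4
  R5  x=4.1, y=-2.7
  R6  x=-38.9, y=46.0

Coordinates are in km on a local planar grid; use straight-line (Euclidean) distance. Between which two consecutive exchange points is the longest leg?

R2–R3

Leg distances:
R1→R2: 43.8 km
R2→R3: 74.8 km
R3→R4: 33.8 km
R4→R5: 41.6 km
R5→R6: 65.0 km
The longest leg is R2–R3 at 74.8 km.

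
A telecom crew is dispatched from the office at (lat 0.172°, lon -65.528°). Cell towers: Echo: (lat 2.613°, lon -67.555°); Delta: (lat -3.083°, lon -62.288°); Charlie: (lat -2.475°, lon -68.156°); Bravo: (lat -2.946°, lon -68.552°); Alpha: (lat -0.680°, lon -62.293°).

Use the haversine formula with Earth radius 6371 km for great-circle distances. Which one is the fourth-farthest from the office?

Alpha

Distances from the office ((lat 0.172°, lon -65.528°)):
Delta: 510.6 km
Bravo: 482.9 km
Charlie: 414.7 km
Alpha: 372.0 km
Echo: 352.8 km
The fourth-farthest is Alpha at 372.0 km.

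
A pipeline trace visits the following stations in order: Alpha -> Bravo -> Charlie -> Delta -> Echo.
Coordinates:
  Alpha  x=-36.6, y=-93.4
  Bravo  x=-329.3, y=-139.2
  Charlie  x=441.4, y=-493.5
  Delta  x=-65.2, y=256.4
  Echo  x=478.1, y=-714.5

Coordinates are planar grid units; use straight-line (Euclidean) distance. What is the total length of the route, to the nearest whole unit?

Leg distances:
Alpha→Bravo: 296.3  (cumulative 296.3)
Bravo→Charlie: 848.2  (cumulative 1144.5)
Charlie→Delta: 905.0  (cumulative 2049.5)
Delta→Echo: 1112.6  (cumulative 3162.1)
Total route length ≈ 3162.

3162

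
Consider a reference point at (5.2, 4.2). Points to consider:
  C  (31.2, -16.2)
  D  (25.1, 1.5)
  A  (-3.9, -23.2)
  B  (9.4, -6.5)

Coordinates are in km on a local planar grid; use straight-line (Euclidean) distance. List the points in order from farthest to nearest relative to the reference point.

Distance from the reference point at (5.2, 4.2) to each:
C (31.2, -16.2): 33.0 km
A (-3.9, -23.2): 28.9 km
D (25.1, 1.5): 20.1 km
B (9.4, -6.5): 11.5 km

C, A, D, B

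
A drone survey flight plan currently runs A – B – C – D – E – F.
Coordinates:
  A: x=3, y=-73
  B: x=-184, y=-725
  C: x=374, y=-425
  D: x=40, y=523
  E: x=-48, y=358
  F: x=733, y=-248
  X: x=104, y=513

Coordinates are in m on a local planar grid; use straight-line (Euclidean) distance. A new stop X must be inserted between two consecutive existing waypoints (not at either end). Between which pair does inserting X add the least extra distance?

between C and D

Added distance for inserting X between each consecutive pair:
A–B: 1187.4 m
B–C: 1613.6 m
C–D: 35.7 m
D–E: 94.9 m
E–F: 215.9 m
Smallest added distance is 35.7 m, inserting between C and D.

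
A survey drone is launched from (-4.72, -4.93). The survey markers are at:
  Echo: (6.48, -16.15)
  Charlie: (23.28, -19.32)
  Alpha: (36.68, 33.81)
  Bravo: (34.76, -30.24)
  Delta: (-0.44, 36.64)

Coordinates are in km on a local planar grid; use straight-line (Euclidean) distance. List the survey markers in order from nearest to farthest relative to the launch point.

Echo, Charlie, Delta, Bravo, Alpha

Distances from the launch point:
Echo (6.48, -16.15): 15.9 km
Charlie (23.28, -19.32): 31.5 km
Delta (-0.44, 36.64): 41.8 km
Bravo (34.76, -30.24): 46.9 km
Alpha (36.68, 33.81): 56.7 km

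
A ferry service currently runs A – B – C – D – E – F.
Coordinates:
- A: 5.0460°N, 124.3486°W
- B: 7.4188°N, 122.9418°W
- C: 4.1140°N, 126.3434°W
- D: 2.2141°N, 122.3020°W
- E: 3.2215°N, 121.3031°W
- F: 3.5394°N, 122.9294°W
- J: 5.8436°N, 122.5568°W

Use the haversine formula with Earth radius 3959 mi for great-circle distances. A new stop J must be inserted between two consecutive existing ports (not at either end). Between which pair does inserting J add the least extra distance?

Added distance for inserting J between each consecutive pair:
A–B: 56.7 mi
B–C: 71.9 mi
C–D: 230.0 mi
D–E: 354.1 mi
E–F: 247.7 mi
Smallest added distance is 56.7 mi, inserting between A and B.

between A and B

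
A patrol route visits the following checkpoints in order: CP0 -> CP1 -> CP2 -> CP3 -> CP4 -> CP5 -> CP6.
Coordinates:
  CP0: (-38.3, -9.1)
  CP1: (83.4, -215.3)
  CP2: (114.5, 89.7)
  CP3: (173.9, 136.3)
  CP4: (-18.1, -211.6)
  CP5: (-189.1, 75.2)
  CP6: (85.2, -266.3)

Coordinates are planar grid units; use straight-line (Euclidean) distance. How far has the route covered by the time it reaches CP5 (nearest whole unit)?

1353

Leg distances:
CP0→CP1: 239.4  (cumulative 239.4)
CP1→CP2: 306.6  (cumulative 546.0)
CP2→CP3: 75.5  (cumulative 621.5)
CP3→CP4: 397.4  (cumulative 1018.9)
CP4→CP5: 333.9  (cumulative 1352.8)
Cumulative distance at CP5 ≈ 1353.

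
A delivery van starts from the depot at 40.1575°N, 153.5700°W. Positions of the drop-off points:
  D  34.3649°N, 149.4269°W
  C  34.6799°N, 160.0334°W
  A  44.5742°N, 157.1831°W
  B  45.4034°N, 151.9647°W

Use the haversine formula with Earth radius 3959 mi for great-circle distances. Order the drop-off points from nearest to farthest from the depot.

Computing each great-circle distance from 40.1575°N, 153.5700°W:
A 44.5742°N, 157.1831°W: 356.5 mi
B 45.4034°N, 151.9647°W: 371.5 mi
D 34.3649°N, 149.4269°W: 460.4 mi
C 34.6799°N, 160.0334°W: 518.4 mi

A, B, D, C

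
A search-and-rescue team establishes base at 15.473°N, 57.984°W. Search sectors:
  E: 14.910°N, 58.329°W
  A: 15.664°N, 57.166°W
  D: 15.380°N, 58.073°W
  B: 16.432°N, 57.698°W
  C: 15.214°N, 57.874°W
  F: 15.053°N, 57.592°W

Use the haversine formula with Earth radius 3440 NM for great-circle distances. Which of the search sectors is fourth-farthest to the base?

F

Distances from the base (15.473°N, 57.984°W):
B: 59.9 NM
A: 48.7 NM
E: 39.3 NM
F: 33.9 NM
C: 16.8 NM
D: 7.6 NM
The fourth-farthest is F at 33.9 NM.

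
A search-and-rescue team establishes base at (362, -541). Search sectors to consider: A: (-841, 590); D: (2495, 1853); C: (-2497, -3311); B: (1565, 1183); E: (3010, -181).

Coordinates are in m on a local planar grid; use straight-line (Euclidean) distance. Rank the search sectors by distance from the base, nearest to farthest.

A, B, E, D, C

Computing each straight-line distance from (362, -541):
A (-841, 590): 1651.2 m
B (1565, 1183): 2102.2 m
E (3010, -181): 2672.4 m
D (2495, 1853): 3206.4 m
C (-2497, -3311): 3980.8 m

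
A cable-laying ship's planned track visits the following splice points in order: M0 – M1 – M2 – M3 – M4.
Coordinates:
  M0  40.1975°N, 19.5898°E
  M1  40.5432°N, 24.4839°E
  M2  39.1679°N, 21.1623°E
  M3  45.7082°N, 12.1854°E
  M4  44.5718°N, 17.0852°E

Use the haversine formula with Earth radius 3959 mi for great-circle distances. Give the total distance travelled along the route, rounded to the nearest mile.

Leg distances:
M0→M1: 258.7 mi  (cumulative 258.7 mi)
M1→M2: 200.2 mi  (cumulative 458.9 mi)
M2→M3: 642.5 mi  (cumulative 1101.4 mi)
M3→M4: 251.3 mi  (cumulative 1352.7 mi)
Total route length ≈ 1353 mi.

1353 mi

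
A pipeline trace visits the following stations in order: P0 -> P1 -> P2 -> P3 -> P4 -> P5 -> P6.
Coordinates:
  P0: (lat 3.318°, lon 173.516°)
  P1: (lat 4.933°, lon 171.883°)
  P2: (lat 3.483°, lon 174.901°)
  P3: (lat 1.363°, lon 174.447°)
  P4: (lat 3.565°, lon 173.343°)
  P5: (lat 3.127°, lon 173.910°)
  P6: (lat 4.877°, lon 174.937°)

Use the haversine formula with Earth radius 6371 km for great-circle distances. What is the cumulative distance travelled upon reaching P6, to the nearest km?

Leg distances:
P0→P1: 255.0 km  (cumulative 255.0 km)
P1→P2: 371.5 km  (cumulative 626.5 km)
P2→P3: 241.1 km  (cumulative 867.6 km)
P3→P4: 273.8 km  (cumulative 1141.4 km)
P4→P5: 79.6 km  (cumulative 1221.0 km)
P5→P6: 225.5 km  (cumulative 1446.5 km)
Cumulative distance at P6 ≈ 1447 km.

1447 km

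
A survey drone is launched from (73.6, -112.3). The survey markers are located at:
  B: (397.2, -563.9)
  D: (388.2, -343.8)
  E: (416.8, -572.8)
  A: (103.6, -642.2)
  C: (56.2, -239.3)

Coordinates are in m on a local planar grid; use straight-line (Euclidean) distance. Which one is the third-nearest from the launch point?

A

Distance to each, sorted:
C: 128.2 m
D: 390.6 m
A: 530.7 m
B: 555.6 m
E: 574.3 m
The third-nearest is A at 530.7 m.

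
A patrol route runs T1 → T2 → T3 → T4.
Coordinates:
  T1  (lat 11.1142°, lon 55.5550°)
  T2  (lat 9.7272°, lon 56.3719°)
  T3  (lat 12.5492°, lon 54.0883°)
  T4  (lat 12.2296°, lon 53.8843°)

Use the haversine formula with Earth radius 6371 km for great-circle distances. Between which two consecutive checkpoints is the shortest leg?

Leg distances:
T1→T2: 178.2 km
T2→T3: 400.7 km
T3→T4: 41.9 km
The shortest leg is T3–T4 at 41.9 km.

T3–T4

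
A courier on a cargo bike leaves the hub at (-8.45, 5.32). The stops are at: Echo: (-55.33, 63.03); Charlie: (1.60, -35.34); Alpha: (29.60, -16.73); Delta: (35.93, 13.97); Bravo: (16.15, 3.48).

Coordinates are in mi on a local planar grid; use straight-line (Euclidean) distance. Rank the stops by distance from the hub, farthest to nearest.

Echo, Delta, Alpha, Charlie, Bravo

Computing each straight-line distance from (-8.45, 5.32):
Echo (-55.33, 63.03): 74.4 mi
Delta (35.93, 13.97): 45.2 mi
Alpha (29.60, -16.73): 44.0 mi
Charlie (1.60, -35.34): 41.9 mi
Bravo (16.15, 3.48): 24.7 mi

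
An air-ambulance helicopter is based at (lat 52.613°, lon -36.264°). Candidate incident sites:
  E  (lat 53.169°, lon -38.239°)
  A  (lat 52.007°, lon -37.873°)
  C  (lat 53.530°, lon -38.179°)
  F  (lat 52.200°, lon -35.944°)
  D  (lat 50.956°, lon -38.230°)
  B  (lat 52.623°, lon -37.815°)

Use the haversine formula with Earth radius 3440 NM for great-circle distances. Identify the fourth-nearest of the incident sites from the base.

Distances from the base ((lat 52.613°, lon -36.264°)):
F: 27.4 NM
B: 56.5 NM
A: 69.4 NM
E: 78.9 NM
C: 88.3 NM
D: 123.4 NM
The fourth-nearest is E at 78.9 NM.

E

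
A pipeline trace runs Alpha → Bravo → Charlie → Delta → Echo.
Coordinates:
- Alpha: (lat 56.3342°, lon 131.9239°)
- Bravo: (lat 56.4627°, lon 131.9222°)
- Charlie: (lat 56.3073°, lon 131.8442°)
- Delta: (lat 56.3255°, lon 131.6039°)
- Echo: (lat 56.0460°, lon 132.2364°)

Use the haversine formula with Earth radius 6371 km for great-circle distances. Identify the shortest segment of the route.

Leg distances:
Alpha→Bravo: 14.3 km
Bravo→Charlie: 17.9 km
Charlie→Delta: 15.0 km
Delta→Echo: 50.0 km
The shortest leg is Alpha–Bravo at 14.3 km.

Alpha–Bravo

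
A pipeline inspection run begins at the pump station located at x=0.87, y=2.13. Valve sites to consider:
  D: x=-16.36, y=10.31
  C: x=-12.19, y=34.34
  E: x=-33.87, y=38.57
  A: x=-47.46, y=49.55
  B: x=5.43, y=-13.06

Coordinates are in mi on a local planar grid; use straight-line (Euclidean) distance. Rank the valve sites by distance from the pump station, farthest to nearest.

A, E, C, D, B

Computing each straight-line distance from x=0.87, y=2.13:
A x=-47.46, y=49.55: 67.7 mi
E x=-33.87, y=38.57: 50.3 mi
C x=-12.19, y=34.34: 34.8 mi
D x=-16.36, y=10.31: 19.1 mi
B x=5.43, y=-13.06: 15.9 mi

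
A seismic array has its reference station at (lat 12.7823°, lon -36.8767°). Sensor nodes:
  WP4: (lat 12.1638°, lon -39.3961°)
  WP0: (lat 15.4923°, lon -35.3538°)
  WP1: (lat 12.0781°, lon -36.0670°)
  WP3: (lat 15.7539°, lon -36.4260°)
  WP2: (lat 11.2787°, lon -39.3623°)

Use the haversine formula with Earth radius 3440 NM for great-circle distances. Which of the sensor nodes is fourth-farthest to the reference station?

WP4

Distances from the reference station ((lat 12.7823°, lon -36.8767°)):
WP0: 185.3 NM
WP3: 180.3 NM
WP2: 171.6 NM
WP4: 152.3 NM
WP1: 63.6 NM
The fourth-farthest is WP4 at 152.3 NM.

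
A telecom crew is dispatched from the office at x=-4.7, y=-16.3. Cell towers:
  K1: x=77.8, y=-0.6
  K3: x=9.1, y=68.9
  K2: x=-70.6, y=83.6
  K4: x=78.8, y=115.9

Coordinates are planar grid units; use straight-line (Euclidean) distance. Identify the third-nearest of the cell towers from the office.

Distances from the office (x=-4.7, y=-16.3):
K1: 84.0
K3: 86.3
K2: 119.7
K4: 156.4
The third-nearest is K2 at 119.7.

K2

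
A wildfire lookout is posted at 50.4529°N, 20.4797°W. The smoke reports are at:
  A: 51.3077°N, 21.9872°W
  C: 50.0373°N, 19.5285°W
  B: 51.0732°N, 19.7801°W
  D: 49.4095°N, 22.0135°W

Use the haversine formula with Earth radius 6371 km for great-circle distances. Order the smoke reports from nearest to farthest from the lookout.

C, B, A, D

Distances from the lookout:
C 50.0373°N, 19.5285°W: 81.9 km
B 51.0732°N, 19.7801°W: 84.7 km
A 51.3077°N, 21.9872°W: 142.2 km
D 49.4095°N, 22.0135°W: 159.7 km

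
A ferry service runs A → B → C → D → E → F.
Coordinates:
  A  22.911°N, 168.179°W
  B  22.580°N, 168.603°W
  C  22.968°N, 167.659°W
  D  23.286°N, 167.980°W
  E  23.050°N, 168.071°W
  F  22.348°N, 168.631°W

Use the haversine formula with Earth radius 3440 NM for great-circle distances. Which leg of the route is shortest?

D–E

Leg distances:
A→B: 30.8 NM
B→C: 57.2 NM
C→D: 26.1 NM
D→E: 15.0 NM
E→F: 52.3 NM
The shortest leg is D–E at 15.0 NM.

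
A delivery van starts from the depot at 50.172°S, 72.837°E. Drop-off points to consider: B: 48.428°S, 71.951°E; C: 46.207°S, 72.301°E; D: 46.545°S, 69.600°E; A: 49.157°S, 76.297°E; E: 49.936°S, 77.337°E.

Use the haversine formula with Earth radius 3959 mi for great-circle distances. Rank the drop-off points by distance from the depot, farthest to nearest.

Distances from the depot:
D 46.545°S, 69.600°E: 291.3 mi
C 46.207°S, 72.301°E: 275.1 mi
E 49.936°S, 77.337°E: 200.3 mi
A 49.157°S, 76.297°E: 169.9 mi
B 48.428°S, 71.951°E: 126.9 mi

D, C, E, A, B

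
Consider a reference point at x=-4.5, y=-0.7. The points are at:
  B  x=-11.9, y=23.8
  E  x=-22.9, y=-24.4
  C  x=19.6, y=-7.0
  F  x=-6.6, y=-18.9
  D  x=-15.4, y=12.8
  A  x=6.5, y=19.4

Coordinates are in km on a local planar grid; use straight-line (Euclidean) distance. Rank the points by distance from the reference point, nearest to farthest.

Computing each straight-line distance from x=-4.5, y=-0.7:
D x=-15.4, y=12.8: 17.4 km
F x=-6.6, y=-18.9: 18.3 km
A x=6.5, y=19.4: 22.9 km
C x=19.6, y=-7.0: 24.9 km
B x=-11.9, y=23.8: 25.6 km
E x=-22.9, y=-24.4: 30.0 km

D, F, A, C, B, E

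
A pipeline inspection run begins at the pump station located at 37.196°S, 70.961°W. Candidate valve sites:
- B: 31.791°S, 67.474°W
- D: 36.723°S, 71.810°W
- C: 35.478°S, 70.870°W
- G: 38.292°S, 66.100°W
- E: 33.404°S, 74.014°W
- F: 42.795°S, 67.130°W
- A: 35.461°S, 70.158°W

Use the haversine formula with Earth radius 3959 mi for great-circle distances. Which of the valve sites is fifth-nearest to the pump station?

Distances from the pump station (37.196°S, 70.961°W):
D: 57.1 mi
C: 118.8 mi
A: 127.9 mi
G: 276.1 mi
E: 313.5 mi
B: 422.9 mi
F: 436.7 mi
The fifth-nearest is E at 313.5 mi.

E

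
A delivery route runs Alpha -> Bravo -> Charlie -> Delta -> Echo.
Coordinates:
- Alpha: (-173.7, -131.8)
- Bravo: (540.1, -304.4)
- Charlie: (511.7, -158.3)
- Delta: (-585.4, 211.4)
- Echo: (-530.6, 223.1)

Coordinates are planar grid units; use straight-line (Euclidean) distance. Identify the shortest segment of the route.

Delta–Echo

Leg distances:
Alpha→Bravo: 734.4
Bravo→Charlie: 148.8
Charlie→Delta: 1157.7
Delta→Echo: 56.0
The shortest leg is Delta–Echo at 56.0.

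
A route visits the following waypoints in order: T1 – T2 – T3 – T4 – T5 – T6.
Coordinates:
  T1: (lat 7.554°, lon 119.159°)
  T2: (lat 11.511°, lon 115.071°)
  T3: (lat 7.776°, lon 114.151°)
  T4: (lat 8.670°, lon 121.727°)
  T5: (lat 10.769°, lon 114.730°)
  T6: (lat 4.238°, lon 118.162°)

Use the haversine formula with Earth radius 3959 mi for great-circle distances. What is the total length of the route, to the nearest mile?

Leg distances:
T1→T2: 390.3 mi  (cumulative 390.3 mi)
T2→T3: 265.6 mi  (cumulative 655.9 mi)
T3→T4: 521.8 mi  (cumulative 1177.6 mi)
T4→T5: 498.1 mi  (cumulative 1675.7 mi)
T5→T6: 508.8 mi  (cumulative 2184.5 mi)
Total route length ≈ 2184 mi.

2184 mi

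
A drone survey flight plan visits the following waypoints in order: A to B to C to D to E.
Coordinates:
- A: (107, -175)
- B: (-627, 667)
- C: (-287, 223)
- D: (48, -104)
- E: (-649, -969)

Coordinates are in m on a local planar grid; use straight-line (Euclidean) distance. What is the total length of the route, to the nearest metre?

3255 m

Leg distances:
A→B: 1117.0 m  (cumulative 1117.0 m)
B→C: 559.2 m  (cumulative 1676.2 m)
C→D: 468.1 m  (cumulative 2144.4 m)
D→E: 1110.9 m  (cumulative 3255.3 m)
Total route length ≈ 3255 m.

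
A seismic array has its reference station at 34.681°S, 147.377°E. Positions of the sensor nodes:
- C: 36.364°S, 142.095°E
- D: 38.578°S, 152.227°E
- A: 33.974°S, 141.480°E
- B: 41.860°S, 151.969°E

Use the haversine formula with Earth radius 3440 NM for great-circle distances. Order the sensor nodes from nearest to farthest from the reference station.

Distance from the reference station at 34.681°S, 147.377°E to each:
C 36.364°S, 142.095°E: 277.1 NM
A 33.974°S, 141.480°E: 295.4 NM
D 38.578°S, 152.227°E: 330.6 NM
B 41.860°S, 151.969°E: 482.1 NM

C, A, D, B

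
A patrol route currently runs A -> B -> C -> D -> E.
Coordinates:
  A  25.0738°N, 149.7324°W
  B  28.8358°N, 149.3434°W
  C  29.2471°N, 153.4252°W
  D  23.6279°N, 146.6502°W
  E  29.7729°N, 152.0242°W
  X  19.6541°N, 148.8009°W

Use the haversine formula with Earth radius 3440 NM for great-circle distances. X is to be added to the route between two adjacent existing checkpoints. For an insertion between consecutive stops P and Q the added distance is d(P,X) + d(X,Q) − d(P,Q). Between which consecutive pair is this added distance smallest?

between C and D

Added distance for inserting X between each consecutive pair:
A–B: 654.7 NM
B–C: 965.2 NM
C–D: 399.6 NM
D–E: 431.4 NM
Smallest added distance is 399.6 NM, inserting between C and D.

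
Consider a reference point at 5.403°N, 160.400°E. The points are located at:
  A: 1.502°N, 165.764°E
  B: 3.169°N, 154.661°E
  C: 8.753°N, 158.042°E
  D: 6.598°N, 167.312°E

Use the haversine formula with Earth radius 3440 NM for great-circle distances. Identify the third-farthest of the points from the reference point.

B

Distance to each, sorted:
D: 418.9 NM
A: 397.7 NM
B: 368.8 NM
C: 245.3 NM
The third-farthest is B at 368.8 NM.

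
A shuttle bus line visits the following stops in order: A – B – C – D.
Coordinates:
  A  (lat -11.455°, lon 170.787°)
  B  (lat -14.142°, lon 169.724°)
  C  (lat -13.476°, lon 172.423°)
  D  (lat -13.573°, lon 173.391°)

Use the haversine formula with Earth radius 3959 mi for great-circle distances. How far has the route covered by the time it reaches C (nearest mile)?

Leg distances:
A→B: 199.0 mi  (cumulative 199.0 mi)
B→C: 186.9 mi  (cumulative 385.9 mi)
Cumulative distance at C ≈ 386 mi.

386 mi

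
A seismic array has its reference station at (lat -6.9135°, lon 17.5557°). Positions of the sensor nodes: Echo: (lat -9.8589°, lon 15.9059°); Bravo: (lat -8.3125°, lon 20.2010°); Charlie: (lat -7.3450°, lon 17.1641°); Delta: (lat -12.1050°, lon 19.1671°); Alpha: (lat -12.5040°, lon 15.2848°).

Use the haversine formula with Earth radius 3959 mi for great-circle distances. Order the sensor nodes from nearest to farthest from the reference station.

Charlie, Bravo, Echo, Delta, Alpha

Distances from the reference station:
Charlie (lat -7.3450°, lon 17.1641°): 40.1 mi
Bravo (lat -8.3125°, lon 20.2010°): 205.3 mi
Echo (lat -9.8589°, lon 15.9059°): 232.7 mi
Delta (lat -12.1050°, lon 19.1671°): 375.1 mi
Alpha (lat -12.5040°, lon 15.2848°): 416.1 mi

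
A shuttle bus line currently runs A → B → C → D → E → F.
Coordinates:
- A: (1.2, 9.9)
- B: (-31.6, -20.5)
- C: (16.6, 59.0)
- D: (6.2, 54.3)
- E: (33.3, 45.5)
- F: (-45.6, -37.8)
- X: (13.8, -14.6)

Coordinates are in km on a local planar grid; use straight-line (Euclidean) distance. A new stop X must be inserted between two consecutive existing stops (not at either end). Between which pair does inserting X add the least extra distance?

between E and F

Added distance for inserting X between each consecutive pair:
A–B: 28.6 km
B–C: 26.5 km
C–D: 131.6 km
D–E: 104.0 km
E–F: 12.2 km
Smallest added distance is 12.2 km, inserting between E and F.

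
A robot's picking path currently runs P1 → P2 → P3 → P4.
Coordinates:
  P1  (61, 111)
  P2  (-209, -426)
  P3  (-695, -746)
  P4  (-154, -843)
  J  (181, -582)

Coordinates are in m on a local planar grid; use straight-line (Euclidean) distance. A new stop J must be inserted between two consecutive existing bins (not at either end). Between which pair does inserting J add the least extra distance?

between P1 and P2

Added distance for inserting J between each consecutive pair:
P1–P2: 522.3 m
P2–P3: 729.4 m
P3–P4: 766.3 m
Smallest added distance is 522.3 m, inserting between P1 and P2.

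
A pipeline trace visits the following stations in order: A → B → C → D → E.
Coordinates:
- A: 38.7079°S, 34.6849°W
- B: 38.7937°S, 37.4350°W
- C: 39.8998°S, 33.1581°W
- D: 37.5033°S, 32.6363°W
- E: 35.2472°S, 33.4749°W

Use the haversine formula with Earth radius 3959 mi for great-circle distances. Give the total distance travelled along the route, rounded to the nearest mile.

Leg distances:
A→B: 148.3 mi  (cumulative 148.3 mi)
B→C: 240.9 mi  (cumulative 389.3 mi)
C→D: 168.0 mi  (cumulative 557.2 mi)
D→E: 162.7 mi  (cumulative 719.9 mi)
Total route length ≈ 720 mi.

720 mi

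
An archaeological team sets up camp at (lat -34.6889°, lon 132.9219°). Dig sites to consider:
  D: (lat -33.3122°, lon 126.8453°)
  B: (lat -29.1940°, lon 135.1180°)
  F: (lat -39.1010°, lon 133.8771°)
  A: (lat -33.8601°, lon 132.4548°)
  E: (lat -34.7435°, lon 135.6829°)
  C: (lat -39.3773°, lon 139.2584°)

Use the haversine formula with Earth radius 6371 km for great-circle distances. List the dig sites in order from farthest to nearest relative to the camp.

C, B, D, F, E, A

Computing each great-circle distance from (lat -34.6889°, lon 132.9219°):
C (lat -39.3773°, lon 139.2584°): 766.5 km
B (lat -29.1940°, lon 135.1180°): 645.1 km
D (lat -33.3122°, lon 126.8453°): 580.6 km
F (lat -39.1010°, lon 133.8771°): 497.9 km
E (lat -34.7435°, lon 135.6829°): 252.4 km
A (lat -33.8601°, lon 132.4548°): 101.7 km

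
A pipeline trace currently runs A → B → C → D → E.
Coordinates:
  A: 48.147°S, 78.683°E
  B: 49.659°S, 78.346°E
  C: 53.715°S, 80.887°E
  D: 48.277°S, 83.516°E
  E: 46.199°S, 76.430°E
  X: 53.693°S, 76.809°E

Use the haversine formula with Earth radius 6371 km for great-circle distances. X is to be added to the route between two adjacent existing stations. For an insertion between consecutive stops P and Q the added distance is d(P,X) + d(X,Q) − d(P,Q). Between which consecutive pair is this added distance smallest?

Added distance for inserting X between each consecutive pair:
A–B: 921.4 km
B–C: 245.5 km
C–D: 399.4 km
D–E: 1014.2 km
Smallest added distance is 245.5 km, inserting between B and C.

between B and C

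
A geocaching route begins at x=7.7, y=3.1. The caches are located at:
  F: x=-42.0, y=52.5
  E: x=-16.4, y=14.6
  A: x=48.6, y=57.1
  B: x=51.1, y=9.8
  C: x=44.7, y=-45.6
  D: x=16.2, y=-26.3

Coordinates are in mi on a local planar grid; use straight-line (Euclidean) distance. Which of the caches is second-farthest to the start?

A

Distance to each, sorted:
F: 70.1 mi
A: 67.7 mi
C: 61.2 mi
B: 43.9 mi
D: 30.6 mi
E: 26.7 mi
The second-farthest is A at 67.7 mi.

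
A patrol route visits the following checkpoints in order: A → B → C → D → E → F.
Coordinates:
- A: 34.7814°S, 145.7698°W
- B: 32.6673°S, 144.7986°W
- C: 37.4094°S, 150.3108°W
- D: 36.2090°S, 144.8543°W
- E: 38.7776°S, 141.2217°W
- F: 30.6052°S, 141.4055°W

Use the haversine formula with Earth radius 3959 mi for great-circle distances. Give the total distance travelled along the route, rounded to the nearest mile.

Leg distances:
A→B: 156.4 mi  (cumulative 156.4 mi)
B→C: 452.2 mi  (cumulative 608.5 mi)
C→D: 313.0 mi  (cumulative 921.5 mi)
D→E: 266.7 mi  (cumulative 1188.3 mi)
E→F: 564.8 mi  (cumulative 1753.1 mi)
Total route length ≈ 1753 mi.

1753 mi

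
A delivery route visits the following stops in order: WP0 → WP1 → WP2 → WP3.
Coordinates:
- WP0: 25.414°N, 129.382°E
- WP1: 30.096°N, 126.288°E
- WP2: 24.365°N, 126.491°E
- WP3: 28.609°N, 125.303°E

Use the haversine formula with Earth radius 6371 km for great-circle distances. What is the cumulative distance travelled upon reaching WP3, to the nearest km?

Leg distances:
WP0→WP1: 603.0 km  (cumulative 603.0 km)
WP1→WP2: 637.6 km  (cumulative 1240.6 km)
WP2→WP3: 486.5 km  (cumulative 1727.1 km)
Cumulative distance at WP3 ≈ 1727 km.

1727 km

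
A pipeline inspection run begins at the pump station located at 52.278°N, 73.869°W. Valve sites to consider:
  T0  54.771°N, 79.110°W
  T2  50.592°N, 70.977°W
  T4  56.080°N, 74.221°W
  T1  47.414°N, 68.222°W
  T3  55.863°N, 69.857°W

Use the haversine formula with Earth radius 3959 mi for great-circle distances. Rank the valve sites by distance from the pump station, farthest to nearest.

Distances from the pump station:
T1 47.414°N, 68.222°W: 419.6 mi
T3 55.863°N, 69.857°W: 296.2 mi
T0 54.771°N, 79.110°W: 275.6 mi
T4 56.080°N, 74.221°W: 263.1 mi
T2 50.592°N, 70.977°W: 170.5 mi

T1, T3, T0, T4, T2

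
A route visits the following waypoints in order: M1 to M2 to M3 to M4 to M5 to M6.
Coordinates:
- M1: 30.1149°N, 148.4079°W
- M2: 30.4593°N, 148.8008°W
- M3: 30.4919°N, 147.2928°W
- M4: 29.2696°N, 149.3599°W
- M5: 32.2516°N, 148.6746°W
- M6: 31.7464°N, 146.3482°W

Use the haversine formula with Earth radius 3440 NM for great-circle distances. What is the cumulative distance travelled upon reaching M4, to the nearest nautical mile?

237 NM

Leg distances:
M1→M2: 29.0 NM  (cumulative 29.0 NM)
M2→M3: 78.1 NM  (cumulative 107.1 NM)
M3→M4: 130.2 NM  (cumulative 237.3 NM)
Cumulative distance at M4 ≈ 237 NM.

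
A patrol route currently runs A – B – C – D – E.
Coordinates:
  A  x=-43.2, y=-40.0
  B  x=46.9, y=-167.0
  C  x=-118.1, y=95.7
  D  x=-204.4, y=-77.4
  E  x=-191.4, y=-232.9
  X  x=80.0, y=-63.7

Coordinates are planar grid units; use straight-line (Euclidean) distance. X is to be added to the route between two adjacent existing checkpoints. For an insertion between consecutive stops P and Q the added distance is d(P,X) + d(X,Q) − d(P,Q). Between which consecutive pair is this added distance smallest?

between B and C

Added distance for inserting X between each consecutive pair:
A–B: 78.2
B–C: 52.5
C–D: 345.6
D–E: 448.5
Smallest added distance is 52.5, inserting between B and C.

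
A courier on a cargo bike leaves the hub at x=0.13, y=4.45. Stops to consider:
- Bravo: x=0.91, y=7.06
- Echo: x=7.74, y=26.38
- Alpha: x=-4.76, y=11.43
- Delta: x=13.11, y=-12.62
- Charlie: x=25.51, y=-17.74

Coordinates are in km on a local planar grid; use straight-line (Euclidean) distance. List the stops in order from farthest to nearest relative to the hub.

Charlie, Echo, Delta, Alpha, Bravo

Distance from the hub at x=0.13, y=4.45 to each:
Charlie x=25.51, y=-17.74: 33.7 km
Echo x=7.74, y=26.38: 23.2 km
Delta x=13.11, y=-12.62: 21.4 km
Alpha x=-4.76, y=11.43: 8.5 km
Bravo x=0.91, y=7.06: 2.7 km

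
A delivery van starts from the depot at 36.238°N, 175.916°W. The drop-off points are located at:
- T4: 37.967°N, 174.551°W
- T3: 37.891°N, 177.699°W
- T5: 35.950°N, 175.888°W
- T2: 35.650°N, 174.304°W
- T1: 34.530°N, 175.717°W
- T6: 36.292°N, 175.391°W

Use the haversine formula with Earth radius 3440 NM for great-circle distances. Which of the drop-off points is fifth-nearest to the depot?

Distance to each, sorted:
T5: 17.3 NM
T6: 25.6 NM
T2: 85.9 NM
T1: 103.0 NM
T4: 122.7 NM
T3: 130.9 NM
The fifth-nearest is T4 at 122.7 NM.

T4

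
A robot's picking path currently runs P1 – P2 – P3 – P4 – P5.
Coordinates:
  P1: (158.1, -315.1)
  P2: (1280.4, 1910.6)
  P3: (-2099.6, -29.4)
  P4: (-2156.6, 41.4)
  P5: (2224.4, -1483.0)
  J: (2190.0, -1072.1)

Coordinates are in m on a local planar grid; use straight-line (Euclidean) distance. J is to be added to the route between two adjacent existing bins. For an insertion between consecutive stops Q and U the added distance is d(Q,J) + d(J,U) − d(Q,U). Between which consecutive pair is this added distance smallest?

Added distance for inserting J between each consecutive pair:
P1–P2: 2794.0 m
P2–P3: 3635.6 m
P3–P4: 8810.6 m
P4–P5: 260.7 m
Smallest added distance is 260.7 m, inserting between P4 and P5.

between P4 and P5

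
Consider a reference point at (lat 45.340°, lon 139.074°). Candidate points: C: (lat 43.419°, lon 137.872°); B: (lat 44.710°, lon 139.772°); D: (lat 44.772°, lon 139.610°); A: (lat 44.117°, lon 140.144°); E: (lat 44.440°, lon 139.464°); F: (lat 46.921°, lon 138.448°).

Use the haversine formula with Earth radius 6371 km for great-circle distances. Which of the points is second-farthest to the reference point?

Distances from the reference point ((lat 45.340°, lon 139.074°)):
C: 234.0 km
F: 182.3 km
A: 160.1 km
E: 104.7 km
B: 89.0 km
D: 75.9 km
The second-farthest is F at 182.3 km.

F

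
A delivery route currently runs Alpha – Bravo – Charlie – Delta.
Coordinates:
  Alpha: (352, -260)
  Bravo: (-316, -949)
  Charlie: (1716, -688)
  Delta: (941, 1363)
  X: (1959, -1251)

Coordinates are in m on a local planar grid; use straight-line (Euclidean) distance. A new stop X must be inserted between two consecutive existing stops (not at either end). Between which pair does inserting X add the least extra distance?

between Bravo and Charlie

Added distance for inserting X between each consecutive pair:
Alpha–Bravo: 3223.3 m
Bravo–Charlie: 859.5 m
Charlie–Delta: 1225.9 m
Smallest added distance is 859.5 m, inserting between Bravo and Charlie.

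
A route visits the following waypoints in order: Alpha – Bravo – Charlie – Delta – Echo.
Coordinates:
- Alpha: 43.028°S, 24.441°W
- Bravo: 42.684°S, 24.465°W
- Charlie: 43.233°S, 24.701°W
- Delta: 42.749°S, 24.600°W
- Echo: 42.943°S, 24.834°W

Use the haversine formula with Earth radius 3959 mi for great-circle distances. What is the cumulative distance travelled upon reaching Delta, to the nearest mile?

Leg distances:
Alpha→Bravo: 23.8 mi  (cumulative 23.8 mi)
Bravo→Charlie: 39.8 mi  (cumulative 63.6 mi)
Charlie→Delta: 33.8 mi  (cumulative 97.4 mi)
Cumulative distance at Delta ≈ 97 mi.

97 mi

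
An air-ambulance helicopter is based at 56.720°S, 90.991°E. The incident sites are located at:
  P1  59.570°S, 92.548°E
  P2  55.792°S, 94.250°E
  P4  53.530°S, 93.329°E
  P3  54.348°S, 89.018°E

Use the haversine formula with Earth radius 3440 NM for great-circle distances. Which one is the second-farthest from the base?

P1

Distance to each, sorted:
P4: 207.6 NM
P1: 178.1 NM
P3: 157.4 NM
P2: 122.1 NM
The second-farthest is P1 at 178.1 NM.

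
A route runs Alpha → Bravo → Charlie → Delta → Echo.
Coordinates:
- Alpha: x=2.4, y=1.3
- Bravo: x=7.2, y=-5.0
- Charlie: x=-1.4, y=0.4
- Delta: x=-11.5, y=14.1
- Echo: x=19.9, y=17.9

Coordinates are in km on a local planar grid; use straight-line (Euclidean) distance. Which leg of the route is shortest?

Leg distances:
Alpha→Bravo: 7.9 km
Bravo→Charlie: 10.2 km
Charlie→Delta: 17.0 km
Delta→Echo: 31.6 km
The shortest leg is Alpha–Bravo at 7.9 km.

Alpha–Bravo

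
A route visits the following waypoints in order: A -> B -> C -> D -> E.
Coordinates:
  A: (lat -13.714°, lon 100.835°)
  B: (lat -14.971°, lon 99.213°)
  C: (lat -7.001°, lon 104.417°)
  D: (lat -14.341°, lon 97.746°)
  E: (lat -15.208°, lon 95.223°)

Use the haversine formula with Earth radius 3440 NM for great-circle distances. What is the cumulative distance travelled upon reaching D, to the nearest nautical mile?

1280 NM

Leg distances:
A→B: 120.8 NM  (cumulative 120.8 NM)
B→C: 568.2 NM  (cumulative 689.0 NM)
C→D: 590.7 NM  (cumulative 1279.7 NM)
Cumulative distance at D ≈ 1280 NM.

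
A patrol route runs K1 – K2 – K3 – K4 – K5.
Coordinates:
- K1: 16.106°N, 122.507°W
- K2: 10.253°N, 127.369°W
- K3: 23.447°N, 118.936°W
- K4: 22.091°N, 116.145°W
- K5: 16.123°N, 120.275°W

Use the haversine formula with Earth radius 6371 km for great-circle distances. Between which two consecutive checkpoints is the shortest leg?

Leg distances:
K1→K2: 836.9 km
K2→K3: 1718.5 km
K3→K4: 323.4 km
K4→K5: 792.7 km
The shortest leg is K3–K4 at 323.4 km.

K3–K4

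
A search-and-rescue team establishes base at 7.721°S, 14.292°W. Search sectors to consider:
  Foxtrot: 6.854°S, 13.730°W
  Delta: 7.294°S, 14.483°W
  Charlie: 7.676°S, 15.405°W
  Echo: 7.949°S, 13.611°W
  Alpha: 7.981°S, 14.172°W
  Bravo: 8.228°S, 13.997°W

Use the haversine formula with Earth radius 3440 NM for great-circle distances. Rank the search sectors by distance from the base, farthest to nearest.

Charlie, Foxtrot, Echo, Bravo, Delta, Alpha

Distance from the base at 7.721°S, 14.292°W to each:
Charlie 7.676°S, 15.405°W: 66.3 NM
Foxtrot 6.854°S, 13.730°W: 61.9 NM
Echo 7.949°S, 13.611°W: 42.8 NM
Bravo 8.228°S, 13.997°W: 35.1 NM
Delta 7.294°S, 14.483°W: 28.0 NM
Alpha 7.981°S, 14.172°W: 17.2 NM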